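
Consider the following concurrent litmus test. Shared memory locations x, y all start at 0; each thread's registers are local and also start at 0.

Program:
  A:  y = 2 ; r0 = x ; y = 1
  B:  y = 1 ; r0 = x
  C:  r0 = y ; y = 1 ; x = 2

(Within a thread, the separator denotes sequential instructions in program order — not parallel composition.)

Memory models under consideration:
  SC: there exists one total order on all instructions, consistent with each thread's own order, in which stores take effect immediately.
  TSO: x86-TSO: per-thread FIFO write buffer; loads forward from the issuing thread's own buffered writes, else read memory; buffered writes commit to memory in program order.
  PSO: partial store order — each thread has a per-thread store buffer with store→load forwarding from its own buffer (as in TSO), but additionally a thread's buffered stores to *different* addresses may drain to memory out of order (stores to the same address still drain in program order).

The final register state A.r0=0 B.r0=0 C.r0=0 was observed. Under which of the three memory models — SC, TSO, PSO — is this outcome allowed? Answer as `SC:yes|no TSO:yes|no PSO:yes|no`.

outcome vector order: (A.r0,B.r0,C.r0)
SC: 12 outcomes — {(0,0,0), (0,0,1), (0,0,2), (0,2,0), (0,2,1), (0,2,2), (2,0,0), (2,0,1), (2,0,2), (2,2,0), (2,2,1), (2,2,2)}
TSO: 12 outcomes — {(0,0,0), (0,0,1), (0,0,2), (0,2,0), (0,2,1), (0,2,2), (2,0,0), (2,0,1), (2,0,2), (2,2,0), (2,2,1), (2,2,2)}
PSO: 12 outcomes — {(0,0,0), (0,0,1), (0,0,2), (0,2,0), (0,2,1), (0,2,2), (2,0,0), (2,0,1), (2,0,2), (2,2,0), (2,2,1), (2,2,2)}
target (0,0,0) ∈ {SC,TSO,PSO}

SC:yes TSO:yes PSO:yes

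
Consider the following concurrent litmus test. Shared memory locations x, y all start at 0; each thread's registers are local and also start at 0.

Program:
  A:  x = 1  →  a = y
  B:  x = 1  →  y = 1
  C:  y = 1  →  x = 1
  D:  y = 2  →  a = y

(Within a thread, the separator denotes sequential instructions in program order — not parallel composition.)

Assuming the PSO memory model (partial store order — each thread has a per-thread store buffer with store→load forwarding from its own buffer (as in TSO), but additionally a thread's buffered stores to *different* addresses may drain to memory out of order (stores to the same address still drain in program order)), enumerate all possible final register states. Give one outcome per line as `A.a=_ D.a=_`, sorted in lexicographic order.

A.a=0 D.a=1
A.a=0 D.a=2
A.a=1 D.a=1
A.a=1 D.a=2
A.a=2 D.a=1
A.a=2 D.a=2

outcome vector order: (A.a,D.a)
|PSO outcomes| = 6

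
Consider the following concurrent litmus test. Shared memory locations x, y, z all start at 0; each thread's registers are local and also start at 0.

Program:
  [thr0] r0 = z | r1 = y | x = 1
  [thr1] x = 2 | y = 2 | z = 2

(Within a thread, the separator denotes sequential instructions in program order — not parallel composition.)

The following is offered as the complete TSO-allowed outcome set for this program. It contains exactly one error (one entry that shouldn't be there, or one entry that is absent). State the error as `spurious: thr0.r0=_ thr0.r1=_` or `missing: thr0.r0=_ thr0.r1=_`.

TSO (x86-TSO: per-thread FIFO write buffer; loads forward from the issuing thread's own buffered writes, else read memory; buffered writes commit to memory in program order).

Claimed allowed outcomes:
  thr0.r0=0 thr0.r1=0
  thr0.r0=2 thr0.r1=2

outcome vector order: (thr0.r0,thr0.r1)
[TSO] allowed = {0/0 0/2 2/2}
TSO∖claimed = {0/2}

missing: thr0.r0=0 thr0.r1=2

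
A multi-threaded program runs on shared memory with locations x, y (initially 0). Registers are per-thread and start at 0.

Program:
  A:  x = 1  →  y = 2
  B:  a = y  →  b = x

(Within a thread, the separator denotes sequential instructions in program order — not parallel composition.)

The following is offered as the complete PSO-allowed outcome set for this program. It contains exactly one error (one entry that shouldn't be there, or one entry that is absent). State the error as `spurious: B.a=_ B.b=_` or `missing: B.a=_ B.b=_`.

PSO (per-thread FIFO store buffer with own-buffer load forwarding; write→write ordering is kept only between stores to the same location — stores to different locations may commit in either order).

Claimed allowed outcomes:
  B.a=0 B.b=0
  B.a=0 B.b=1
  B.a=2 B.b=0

outcome vector order: (B.a,B.b)
PSO: 4 outcomes — {0/0, 0/1, 2/0, 2/1}
PSO∖claimed = {2/1}

missing: B.a=2 B.b=1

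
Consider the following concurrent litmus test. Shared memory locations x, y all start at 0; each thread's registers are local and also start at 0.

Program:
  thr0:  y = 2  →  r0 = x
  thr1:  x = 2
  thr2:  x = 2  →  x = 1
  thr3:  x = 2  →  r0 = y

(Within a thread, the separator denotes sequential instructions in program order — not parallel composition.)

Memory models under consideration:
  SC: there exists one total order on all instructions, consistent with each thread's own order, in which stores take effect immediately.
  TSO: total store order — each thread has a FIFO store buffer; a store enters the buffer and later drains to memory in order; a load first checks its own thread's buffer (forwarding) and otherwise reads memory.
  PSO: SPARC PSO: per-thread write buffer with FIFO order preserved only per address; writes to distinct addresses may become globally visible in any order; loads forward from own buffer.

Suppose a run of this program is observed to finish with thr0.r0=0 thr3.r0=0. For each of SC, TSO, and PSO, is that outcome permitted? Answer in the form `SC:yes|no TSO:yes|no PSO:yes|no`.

outcome vector order: (thr0.r0,thr3.r0)
under SC → (0,2), (1,0), (1,2), (2,0), (2,2)
under TSO → (0,0), (0,2), (1,0), (1,2), (2,0), (2,2)
under PSO → (0,0), (0,2), (1,0), (1,2), (2,0), (2,2)
target (0,0) ∈ {TSO,PSO}

SC:no TSO:yes PSO:yes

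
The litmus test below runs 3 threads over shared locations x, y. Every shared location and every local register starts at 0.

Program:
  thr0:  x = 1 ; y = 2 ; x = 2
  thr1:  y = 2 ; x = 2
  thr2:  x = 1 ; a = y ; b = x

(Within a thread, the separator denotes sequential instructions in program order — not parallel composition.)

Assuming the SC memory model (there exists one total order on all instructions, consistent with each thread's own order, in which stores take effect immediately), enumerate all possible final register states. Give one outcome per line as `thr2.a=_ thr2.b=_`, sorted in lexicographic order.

thr2.a=0 thr2.b=1
thr2.a=0 thr2.b=2
thr2.a=2 thr2.b=1
thr2.a=2 thr2.b=2

outcome vector order: (thr2.a,thr2.b)
|SC outcomes| = 4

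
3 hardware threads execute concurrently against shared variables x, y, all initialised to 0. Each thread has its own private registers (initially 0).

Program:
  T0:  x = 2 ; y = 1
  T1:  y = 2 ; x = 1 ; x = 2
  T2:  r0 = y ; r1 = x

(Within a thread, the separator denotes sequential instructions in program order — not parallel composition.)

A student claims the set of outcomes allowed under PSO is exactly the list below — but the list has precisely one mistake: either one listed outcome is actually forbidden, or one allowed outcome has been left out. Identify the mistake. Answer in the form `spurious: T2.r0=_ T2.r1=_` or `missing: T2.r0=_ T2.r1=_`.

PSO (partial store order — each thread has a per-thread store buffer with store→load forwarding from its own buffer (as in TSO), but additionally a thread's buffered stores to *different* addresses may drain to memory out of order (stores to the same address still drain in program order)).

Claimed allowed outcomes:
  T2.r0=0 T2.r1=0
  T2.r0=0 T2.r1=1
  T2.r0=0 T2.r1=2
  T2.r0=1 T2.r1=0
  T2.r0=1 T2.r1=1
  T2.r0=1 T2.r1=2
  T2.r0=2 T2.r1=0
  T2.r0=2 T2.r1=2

outcome vector order: (T2.r0,T2.r1)
[PSO] allowed = {00 01 02 10 11 12 20 21 22}
PSO∖claimed = {21}

missing: T2.r0=2 T2.r1=1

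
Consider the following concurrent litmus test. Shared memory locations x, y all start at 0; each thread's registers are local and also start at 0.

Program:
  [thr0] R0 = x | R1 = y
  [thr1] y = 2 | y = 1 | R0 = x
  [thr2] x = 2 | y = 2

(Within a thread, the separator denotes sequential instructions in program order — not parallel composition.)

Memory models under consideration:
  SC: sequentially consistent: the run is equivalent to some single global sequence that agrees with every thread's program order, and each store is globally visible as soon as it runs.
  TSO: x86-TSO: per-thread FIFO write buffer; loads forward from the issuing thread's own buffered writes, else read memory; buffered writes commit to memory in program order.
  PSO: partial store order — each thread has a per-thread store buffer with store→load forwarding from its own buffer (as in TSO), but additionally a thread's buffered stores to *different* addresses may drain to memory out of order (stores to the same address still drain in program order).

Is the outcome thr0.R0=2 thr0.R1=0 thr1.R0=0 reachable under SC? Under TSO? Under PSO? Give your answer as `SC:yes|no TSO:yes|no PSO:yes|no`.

outcome vector order: (thr0.R0,thr0.R1,thr1.R0)
[SC] allowed = {(0,0,0) (0,0,2) (0,1,0) (0,1,2) (0,2,0) (0,2,2) (2,0,2) (2,1,0) (2,1,2) (2,2,0) (2,2,2)}
[TSO] allowed = {(0,0,0) (0,0,2) (0,1,0) (0,1,2) (0,2,0) (0,2,2) (2,0,0) (2,0,2) (2,1,0) (2,1,2) (2,2,0) (2,2,2)}
[PSO] allowed = {(0,0,0) (0,0,2) (0,1,0) (0,1,2) (0,2,0) (0,2,2) (2,0,0) (2,0,2) (2,1,0) (2,1,2) (2,2,0) (2,2,2)}
target (2,0,0) ∈ {TSO,PSO}

SC:no TSO:yes PSO:yes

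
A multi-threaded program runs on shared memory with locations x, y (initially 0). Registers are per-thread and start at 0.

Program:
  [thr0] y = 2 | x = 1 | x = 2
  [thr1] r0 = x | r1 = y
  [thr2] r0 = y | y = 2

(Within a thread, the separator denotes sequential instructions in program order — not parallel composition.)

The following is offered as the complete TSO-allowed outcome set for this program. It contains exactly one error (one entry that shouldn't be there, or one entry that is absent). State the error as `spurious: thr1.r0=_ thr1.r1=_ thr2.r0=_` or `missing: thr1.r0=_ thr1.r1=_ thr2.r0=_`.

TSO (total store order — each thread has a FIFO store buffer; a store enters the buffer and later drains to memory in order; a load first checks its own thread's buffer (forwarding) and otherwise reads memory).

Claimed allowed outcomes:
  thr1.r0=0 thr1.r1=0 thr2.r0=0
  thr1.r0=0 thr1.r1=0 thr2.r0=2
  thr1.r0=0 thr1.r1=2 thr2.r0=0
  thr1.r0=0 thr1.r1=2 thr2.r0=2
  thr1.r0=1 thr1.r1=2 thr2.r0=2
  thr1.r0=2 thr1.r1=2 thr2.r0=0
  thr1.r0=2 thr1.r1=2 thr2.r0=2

missing: thr1.r0=1 thr1.r1=2 thr2.r0=0

outcome vector order: (thr1.r0,thr1.r1,thr2.r0)
[TSO] allowed = {(0,0,0) (0,0,2) (0,2,0) (0,2,2) (1,2,0) (1,2,2) (2,2,0) (2,2,2)}
TSO∖claimed = {(1,2,0)}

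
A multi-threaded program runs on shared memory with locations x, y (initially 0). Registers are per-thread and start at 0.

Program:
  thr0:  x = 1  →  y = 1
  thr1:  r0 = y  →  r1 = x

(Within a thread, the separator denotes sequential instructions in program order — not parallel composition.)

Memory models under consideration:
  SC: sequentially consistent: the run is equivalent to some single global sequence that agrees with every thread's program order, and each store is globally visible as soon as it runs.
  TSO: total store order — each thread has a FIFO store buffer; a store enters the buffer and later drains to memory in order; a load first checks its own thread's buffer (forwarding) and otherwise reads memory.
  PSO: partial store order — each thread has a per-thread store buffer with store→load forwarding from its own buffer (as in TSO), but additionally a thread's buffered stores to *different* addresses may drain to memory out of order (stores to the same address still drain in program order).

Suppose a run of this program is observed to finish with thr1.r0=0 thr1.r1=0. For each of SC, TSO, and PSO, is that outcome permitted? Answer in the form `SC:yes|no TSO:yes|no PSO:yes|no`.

SC:yes TSO:yes PSO:yes

outcome vector order: (thr1.r0,thr1.r1)
[SC] allowed = {0/0, 0/1, 1/1}
[TSO] allowed = {0/0, 0/1, 1/1}
[PSO] allowed = {0/0, 0/1, 1/0, 1/1}
target 0/0 ∈ {SC,TSO,PSO}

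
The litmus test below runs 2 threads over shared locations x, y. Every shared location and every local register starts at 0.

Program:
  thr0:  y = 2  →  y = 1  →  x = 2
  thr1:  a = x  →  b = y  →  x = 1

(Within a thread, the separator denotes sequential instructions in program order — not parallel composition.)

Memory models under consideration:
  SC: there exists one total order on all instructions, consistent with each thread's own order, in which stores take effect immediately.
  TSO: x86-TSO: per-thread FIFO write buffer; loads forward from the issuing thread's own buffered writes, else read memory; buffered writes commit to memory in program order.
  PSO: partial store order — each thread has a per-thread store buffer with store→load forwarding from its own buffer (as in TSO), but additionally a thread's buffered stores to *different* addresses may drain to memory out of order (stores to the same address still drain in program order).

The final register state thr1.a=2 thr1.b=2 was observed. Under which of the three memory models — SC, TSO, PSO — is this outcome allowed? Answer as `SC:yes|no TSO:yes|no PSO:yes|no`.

SC:no TSO:no PSO:yes

outcome vector order: (thr1.a,thr1.b)
SC (4): (0,0), (0,1), (0,2), (2,1)
TSO (4): (0,0), (0,1), (0,2), (2,1)
PSO (6): (0,0), (0,1), (0,2), (2,0), (2,1), (2,2)
target (2,2) ∈ {PSO}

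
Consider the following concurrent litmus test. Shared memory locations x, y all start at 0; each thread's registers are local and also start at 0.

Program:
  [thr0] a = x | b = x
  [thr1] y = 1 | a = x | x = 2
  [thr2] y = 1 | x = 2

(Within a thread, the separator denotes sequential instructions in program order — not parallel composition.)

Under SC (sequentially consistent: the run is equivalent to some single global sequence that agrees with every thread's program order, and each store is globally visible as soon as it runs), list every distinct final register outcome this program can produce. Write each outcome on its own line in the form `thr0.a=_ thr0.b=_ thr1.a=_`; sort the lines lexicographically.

thr0.a=0 thr0.b=0 thr1.a=0
thr0.a=0 thr0.b=0 thr1.a=2
thr0.a=0 thr0.b=2 thr1.a=0
thr0.a=0 thr0.b=2 thr1.a=2
thr0.a=2 thr0.b=2 thr1.a=0
thr0.a=2 thr0.b=2 thr1.a=2

outcome vector order: (thr0.a,thr0.b,thr1.a)
|SC outcomes| = 6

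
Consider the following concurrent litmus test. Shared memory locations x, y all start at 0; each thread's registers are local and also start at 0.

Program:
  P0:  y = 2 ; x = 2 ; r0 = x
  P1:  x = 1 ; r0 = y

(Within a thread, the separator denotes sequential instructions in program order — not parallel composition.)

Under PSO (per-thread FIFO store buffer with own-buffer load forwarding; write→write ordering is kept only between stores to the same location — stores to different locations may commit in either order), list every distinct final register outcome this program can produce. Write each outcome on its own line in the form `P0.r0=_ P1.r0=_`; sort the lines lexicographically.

outcome vector order: (P0.r0,P1.r0)
|PSO outcomes| = 4

P0.r0=1 P1.r0=0
P0.r0=1 P1.r0=2
P0.r0=2 P1.r0=0
P0.r0=2 P1.r0=2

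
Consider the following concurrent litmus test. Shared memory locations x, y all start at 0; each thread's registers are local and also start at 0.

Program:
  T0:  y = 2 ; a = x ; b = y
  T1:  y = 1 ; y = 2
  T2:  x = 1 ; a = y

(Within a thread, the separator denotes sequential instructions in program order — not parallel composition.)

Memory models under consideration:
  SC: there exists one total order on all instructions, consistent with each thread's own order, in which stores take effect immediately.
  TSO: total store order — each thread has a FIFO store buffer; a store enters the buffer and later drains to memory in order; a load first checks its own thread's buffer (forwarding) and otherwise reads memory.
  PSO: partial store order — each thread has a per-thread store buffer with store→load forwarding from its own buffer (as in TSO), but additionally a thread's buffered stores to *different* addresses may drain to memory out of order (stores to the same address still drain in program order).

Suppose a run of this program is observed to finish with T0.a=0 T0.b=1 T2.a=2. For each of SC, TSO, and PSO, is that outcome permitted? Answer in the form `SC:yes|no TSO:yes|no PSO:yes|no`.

outcome vector order: (T0.a,T0.b,T2.a)
[SC] allowed = {<0 1 1> <0 1 2> <0 2 1> <0 2 2> <1 1 0> <1 1 1> <1 1 2> <1 2 0> <1 2 1> <1 2 2>}
[TSO] allowed = {<0 1 0> <0 1 1> <0 1 2> <0 2 0> <0 2 1> <0 2 2> <1 1 0> <1 1 1> <1 1 2> <1 2 0> <1 2 1> <1 2 2>}
[PSO] allowed = {<0 1 0> <0 1 1> <0 1 2> <0 2 0> <0 2 1> <0 2 2> <1 1 0> <1 1 1> <1 1 2> <1 2 0> <1 2 1> <1 2 2>}
target <0 1 2> ∈ {SC,TSO,PSO}

SC:yes TSO:yes PSO:yes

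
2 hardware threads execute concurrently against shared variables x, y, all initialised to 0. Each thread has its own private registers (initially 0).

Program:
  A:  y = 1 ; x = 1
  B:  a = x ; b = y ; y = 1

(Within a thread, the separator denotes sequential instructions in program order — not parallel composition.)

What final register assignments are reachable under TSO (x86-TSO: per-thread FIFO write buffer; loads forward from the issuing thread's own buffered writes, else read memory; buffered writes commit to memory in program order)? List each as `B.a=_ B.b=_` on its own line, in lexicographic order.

outcome vector order: (B.a,B.b)
|TSO outcomes| = 3

B.a=0 B.b=0
B.a=0 B.b=1
B.a=1 B.b=1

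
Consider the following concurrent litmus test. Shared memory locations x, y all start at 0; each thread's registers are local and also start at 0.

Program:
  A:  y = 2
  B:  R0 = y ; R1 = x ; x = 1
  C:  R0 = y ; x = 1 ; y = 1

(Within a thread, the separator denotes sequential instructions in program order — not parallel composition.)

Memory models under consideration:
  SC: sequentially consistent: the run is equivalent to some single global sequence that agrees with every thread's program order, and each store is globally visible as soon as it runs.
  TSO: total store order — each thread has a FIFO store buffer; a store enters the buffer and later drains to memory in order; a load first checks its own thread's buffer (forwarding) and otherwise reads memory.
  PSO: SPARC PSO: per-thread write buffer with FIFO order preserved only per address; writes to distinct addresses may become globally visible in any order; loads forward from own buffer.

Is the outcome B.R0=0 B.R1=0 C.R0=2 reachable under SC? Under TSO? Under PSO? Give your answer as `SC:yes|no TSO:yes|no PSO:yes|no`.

SC:yes TSO:yes PSO:yes

outcome vector order: (B.R0,B.R1,C.R0)
[SC] allowed = {(0,0,0), (0,0,2), (0,1,0), (0,1,2), (1,1,0), (1,1,2), (2,0,0), (2,0,2), (2,1,0), (2,1,2)}
[TSO] allowed = {(0,0,0), (0,0,2), (0,1,0), (0,1,2), (1,1,0), (1,1,2), (2,0,0), (2,0,2), (2,1,0), (2,1,2)}
[PSO] allowed = {(0,0,0), (0,0,2), (0,1,0), (0,1,2), (1,0,0), (1,0,2), (1,1,0), (1,1,2), (2,0,0), (2,0,2), (2,1,0), (2,1,2)}
target (0,0,2) ∈ {SC,TSO,PSO}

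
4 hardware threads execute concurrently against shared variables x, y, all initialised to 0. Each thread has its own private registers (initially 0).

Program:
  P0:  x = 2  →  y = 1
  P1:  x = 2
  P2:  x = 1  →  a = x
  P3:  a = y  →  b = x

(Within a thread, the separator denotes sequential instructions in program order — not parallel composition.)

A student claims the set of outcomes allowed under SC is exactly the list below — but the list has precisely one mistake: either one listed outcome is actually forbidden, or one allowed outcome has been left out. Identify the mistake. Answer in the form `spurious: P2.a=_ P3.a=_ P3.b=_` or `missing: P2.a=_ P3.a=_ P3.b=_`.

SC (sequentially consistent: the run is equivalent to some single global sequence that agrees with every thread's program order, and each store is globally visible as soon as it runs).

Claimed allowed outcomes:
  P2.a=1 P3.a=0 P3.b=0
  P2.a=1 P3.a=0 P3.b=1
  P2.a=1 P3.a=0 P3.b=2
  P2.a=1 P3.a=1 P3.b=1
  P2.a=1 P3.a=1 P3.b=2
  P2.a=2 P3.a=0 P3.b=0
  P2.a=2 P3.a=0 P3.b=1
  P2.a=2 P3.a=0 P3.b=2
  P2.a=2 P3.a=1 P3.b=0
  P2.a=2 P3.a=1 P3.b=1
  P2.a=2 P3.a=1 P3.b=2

outcome vector order: (P2.a,P3.a,P3.b)
under SC → (1,0,0); (1,0,1); (1,0,2); (1,1,1); (1,1,2); (2,0,0); (2,0,1); (2,0,2); (2,1,1); (2,1,2)
claimed∖SC = {(2,1,0)}

spurious: P2.a=2 P3.a=1 P3.b=0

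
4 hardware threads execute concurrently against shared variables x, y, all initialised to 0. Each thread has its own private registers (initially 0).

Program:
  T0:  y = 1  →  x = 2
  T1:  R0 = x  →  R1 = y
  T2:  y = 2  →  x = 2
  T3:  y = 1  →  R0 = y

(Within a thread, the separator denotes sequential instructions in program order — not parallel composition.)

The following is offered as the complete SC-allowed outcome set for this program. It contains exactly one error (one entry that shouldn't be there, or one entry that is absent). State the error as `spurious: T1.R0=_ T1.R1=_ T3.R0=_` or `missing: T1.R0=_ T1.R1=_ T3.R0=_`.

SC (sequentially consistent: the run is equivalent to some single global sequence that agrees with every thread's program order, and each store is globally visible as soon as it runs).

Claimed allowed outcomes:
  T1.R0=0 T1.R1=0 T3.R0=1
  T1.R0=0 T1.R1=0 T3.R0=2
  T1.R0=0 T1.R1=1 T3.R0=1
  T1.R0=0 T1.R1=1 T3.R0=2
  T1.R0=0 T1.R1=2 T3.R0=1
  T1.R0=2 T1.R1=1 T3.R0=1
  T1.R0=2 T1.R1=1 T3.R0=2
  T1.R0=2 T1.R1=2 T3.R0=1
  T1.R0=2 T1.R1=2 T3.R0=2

outcome vector order: (T1.R0,T1.R1,T3.R0)
[SC] allowed = {001; 002; 011; 012; 021; 022; 211; 212; 221; 222}
SC∖claimed = {022}

missing: T1.R0=0 T1.R1=2 T3.R0=2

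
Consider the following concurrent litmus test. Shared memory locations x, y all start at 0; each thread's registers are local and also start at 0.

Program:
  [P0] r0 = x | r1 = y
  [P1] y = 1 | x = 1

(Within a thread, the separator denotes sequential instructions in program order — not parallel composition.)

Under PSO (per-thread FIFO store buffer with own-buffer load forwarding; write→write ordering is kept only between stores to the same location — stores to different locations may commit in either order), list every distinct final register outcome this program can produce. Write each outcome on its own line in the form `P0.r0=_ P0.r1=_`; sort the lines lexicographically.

P0.r0=0 P0.r1=0
P0.r0=0 P0.r1=1
P0.r0=1 P0.r1=0
P0.r0=1 P0.r1=1

outcome vector order: (P0.r0,P0.r1)
|PSO outcomes| = 4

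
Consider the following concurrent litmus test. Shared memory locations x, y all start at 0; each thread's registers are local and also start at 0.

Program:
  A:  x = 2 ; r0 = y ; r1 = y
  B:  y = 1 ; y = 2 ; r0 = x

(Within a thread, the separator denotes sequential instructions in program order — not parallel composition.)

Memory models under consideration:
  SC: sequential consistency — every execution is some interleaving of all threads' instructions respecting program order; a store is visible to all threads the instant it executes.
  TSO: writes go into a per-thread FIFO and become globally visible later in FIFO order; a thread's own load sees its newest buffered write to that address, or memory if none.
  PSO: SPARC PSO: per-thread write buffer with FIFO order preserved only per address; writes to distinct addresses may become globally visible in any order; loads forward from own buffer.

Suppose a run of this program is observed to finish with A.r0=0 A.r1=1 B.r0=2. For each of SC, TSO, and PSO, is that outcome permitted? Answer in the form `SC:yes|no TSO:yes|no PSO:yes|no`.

SC:yes TSO:yes PSO:yes

outcome vector order: (A.r0,A.r1,B.r0)
[SC] allowed = {002; 012; 022; 112; 122; 220; 222}
[TSO] allowed = {000; 002; 010; 012; 020; 022; 110; 112; 120; 122; 220; 222}
[PSO] allowed = {000; 002; 010; 012; 020; 022; 110; 112; 120; 122; 220; 222}
target 012 ∈ {SC,TSO,PSO}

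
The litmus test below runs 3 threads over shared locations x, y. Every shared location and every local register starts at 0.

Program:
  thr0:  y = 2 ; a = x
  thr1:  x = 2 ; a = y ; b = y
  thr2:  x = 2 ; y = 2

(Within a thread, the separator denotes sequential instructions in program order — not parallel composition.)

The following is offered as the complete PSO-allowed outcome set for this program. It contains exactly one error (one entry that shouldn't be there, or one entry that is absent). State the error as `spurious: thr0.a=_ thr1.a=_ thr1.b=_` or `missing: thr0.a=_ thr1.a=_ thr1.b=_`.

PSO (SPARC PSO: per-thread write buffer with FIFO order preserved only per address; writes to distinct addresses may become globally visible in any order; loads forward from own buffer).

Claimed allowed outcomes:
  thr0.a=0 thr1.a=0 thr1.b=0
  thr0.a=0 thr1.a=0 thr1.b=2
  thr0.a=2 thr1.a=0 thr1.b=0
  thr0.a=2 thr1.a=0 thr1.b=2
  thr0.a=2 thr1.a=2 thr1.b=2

outcome vector order: (thr0.a,thr1.a,thr1.b)
under PSO → 000, 002, 022, 200, 202, 222
PSO∖claimed = {022}

missing: thr0.a=0 thr1.a=2 thr1.b=2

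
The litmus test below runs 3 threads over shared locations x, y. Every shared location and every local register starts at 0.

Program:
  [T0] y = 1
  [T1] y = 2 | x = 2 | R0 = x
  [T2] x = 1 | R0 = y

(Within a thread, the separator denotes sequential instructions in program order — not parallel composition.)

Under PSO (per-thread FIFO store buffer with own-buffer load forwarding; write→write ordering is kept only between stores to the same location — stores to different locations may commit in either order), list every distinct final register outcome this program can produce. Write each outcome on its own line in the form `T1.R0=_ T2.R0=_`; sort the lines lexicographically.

outcome vector order: (T1.R0,T2.R0)
|PSO outcomes| = 6

T1.R0=1 T2.R0=0
T1.R0=1 T2.R0=1
T1.R0=1 T2.R0=2
T1.R0=2 T2.R0=0
T1.R0=2 T2.R0=1
T1.R0=2 T2.R0=2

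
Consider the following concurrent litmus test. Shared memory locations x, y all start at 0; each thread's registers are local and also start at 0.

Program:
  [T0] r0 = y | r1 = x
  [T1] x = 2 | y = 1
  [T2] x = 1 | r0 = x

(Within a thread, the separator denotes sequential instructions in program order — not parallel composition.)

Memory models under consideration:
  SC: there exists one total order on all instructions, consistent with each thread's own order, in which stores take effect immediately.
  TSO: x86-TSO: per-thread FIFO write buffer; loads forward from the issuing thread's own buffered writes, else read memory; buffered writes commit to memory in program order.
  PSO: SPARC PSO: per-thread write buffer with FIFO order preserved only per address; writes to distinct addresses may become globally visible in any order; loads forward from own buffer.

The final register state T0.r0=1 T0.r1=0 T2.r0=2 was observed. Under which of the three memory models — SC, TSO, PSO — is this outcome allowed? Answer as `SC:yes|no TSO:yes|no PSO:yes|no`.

outcome vector order: (T0.r0,T0.r1,T2.r0)
[SC] allowed = {001 002 011 012 021 022 111 121 122}
[TSO] allowed = {001 002 011 012 021 022 111 121 122}
[PSO] allowed = {001 002 011 012 021 022 101 102 111 112 121 122}
target 102 ∈ {PSO}

SC:no TSO:no PSO:yes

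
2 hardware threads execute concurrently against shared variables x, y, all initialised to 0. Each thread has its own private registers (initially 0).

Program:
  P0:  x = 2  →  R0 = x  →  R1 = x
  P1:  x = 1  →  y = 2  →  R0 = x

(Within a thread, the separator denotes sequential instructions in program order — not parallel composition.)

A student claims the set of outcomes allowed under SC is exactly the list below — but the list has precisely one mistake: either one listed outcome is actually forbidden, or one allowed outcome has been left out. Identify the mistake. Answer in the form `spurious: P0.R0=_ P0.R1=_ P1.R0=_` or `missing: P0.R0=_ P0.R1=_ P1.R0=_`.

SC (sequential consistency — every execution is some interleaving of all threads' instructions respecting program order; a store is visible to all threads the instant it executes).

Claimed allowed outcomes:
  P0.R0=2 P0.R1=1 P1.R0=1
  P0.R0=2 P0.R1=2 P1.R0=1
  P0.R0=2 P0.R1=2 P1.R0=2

outcome vector order: (P0.R0,P0.R1,P1.R0)
[SC] allowed = {(1,1,1); (2,1,1); (2,2,1); (2,2,2)}
SC∖claimed = {(1,1,1)}

missing: P0.R0=1 P0.R1=1 P1.R0=1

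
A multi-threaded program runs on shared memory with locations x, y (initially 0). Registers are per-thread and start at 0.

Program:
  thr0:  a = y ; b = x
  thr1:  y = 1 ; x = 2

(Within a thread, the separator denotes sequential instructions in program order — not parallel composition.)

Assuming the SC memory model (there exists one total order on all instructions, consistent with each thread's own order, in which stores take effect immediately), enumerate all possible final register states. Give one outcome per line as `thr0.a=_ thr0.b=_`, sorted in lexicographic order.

thr0.a=0 thr0.b=0
thr0.a=0 thr0.b=2
thr0.a=1 thr0.b=0
thr0.a=1 thr0.b=2

outcome vector order: (thr0.a,thr0.b)
|SC outcomes| = 4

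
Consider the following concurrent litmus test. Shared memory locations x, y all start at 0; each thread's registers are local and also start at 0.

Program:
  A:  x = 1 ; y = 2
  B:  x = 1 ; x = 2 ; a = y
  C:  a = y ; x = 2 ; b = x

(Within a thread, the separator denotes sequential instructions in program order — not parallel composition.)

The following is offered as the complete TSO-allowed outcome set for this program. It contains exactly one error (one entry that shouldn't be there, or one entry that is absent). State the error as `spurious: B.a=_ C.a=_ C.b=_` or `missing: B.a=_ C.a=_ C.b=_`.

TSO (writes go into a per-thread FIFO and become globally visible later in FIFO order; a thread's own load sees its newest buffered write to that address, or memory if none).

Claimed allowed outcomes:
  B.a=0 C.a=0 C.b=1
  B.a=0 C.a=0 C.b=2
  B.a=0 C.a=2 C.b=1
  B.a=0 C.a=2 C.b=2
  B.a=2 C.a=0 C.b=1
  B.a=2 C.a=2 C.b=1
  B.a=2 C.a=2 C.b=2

outcome vector order: (B.a,C.a,C.b)
TSO: 8 outcomes — {<0 0 1>; <0 0 2>; <0 2 1>; <0 2 2>; <2 0 1>; <2 0 2>; <2 2 1>; <2 2 2>}
TSO∖claimed = {<2 0 2>}

missing: B.a=2 C.a=0 C.b=2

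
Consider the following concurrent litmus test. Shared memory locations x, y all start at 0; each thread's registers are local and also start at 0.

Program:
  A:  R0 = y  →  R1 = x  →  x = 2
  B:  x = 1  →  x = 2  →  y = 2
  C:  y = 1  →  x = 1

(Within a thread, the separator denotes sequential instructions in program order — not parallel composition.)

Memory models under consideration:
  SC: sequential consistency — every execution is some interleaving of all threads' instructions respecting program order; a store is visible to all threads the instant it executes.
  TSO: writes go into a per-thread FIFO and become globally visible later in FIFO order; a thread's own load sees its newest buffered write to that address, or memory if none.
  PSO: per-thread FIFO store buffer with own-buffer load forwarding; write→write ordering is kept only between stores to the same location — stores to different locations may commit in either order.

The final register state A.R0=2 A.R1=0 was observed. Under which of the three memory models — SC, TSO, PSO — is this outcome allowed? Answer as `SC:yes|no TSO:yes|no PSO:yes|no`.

SC:no TSO:no PSO:yes

outcome vector order: (A.R0,A.R1)
SC: 8 outcomes — {0/0, 0/1, 0/2, 1/0, 1/1, 1/2, 2/1, 2/2}
TSO: 8 outcomes — {0/0, 0/1, 0/2, 1/0, 1/1, 1/2, 2/1, 2/2}
PSO: 9 outcomes — {0/0, 0/1, 0/2, 1/0, 1/1, 1/2, 2/0, 2/1, 2/2}
target 2/0 ∈ {PSO}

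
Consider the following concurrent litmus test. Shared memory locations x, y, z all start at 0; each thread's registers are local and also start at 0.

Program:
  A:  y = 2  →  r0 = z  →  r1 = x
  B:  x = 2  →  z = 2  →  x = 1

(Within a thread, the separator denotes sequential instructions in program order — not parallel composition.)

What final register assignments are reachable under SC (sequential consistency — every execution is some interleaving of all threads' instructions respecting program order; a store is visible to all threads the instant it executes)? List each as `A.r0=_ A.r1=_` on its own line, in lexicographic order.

A.r0=0 A.r1=0
A.r0=0 A.r1=1
A.r0=0 A.r1=2
A.r0=2 A.r1=1
A.r0=2 A.r1=2

outcome vector order: (A.r0,A.r1)
|SC outcomes| = 5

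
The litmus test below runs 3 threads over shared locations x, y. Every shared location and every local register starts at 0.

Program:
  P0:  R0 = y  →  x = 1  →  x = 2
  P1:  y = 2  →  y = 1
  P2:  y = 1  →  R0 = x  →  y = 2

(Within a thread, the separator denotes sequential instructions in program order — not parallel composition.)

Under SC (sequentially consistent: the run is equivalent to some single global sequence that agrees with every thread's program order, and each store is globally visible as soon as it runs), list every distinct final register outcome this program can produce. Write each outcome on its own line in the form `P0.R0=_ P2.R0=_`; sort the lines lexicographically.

P0.R0=0 P2.R0=0
P0.R0=0 P2.R0=1
P0.R0=0 P2.R0=2
P0.R0=1 P2.R0=0
P0.R0=1 P2.R0=1
P0.R0=1 P2.R0=2
P0.R0=2 P2.R0=0
P0.R0=2 P2.R0=1
P0.R0=2 P2.R0=2

outcome vector order: (P0.R0,P2.R0)
|SC outcomes| = 9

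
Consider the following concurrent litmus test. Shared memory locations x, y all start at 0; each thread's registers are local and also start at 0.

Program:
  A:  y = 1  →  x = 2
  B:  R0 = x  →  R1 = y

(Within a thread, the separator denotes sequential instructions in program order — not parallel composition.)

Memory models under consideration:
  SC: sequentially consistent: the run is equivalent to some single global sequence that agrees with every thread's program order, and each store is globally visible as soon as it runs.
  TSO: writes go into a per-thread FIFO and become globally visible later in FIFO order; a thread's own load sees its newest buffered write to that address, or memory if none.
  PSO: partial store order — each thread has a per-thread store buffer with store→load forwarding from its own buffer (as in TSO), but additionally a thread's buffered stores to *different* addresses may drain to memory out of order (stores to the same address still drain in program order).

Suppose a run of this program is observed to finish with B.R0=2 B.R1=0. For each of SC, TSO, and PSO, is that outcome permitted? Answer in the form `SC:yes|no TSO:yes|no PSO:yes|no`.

outcome vector order: (B.R0,B.R1)
SC (3): 00, 01, 21
TSO (3): 00, 01, 21
PSO (4): 00, 01, 20, 21
target 20 ∈ {PSO}

SC:no TSO:no PSO:yes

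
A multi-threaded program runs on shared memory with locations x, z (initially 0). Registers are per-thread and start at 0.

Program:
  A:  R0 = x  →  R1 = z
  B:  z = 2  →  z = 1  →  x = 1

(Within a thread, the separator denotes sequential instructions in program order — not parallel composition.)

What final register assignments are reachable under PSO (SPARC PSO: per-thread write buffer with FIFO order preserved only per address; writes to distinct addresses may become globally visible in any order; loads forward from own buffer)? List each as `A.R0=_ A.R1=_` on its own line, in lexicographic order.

outcome vector order: (A.R0,A.R1)
|PSO outcomes| = 6

A.R0=0 A.R1=0
A.R0=0 A.R1=1
A.R0=0 A.R1=2
A.R0=1 A.R1=0
A.R0=1 A.R1=1
A.R0=1 A.R1=2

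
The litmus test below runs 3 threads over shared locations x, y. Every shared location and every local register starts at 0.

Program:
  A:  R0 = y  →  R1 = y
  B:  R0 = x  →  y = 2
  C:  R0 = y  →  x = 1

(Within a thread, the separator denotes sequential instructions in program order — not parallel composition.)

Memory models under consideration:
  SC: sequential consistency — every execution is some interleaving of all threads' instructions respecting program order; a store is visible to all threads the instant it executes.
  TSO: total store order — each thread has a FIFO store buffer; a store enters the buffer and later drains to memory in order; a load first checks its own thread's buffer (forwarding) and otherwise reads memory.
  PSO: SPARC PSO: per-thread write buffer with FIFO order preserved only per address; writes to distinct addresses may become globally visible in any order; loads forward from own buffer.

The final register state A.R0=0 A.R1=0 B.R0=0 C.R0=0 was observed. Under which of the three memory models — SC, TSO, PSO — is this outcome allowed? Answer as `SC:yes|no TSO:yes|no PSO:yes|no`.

outcome vector order: (A.R0,A.R1,B.R0,C.R0)
SC: 9 outcomes — {<0 0 0 0>, <0 0 0 2>, <0 0 1 0>, <0 2 0 0>, <0 2 0 2>, <0 2 1 0>, <2 2 0 0>, <2 2 0 2>, <2 2 1 0>}
TSO: 9 outcomes — {<0 0 0 0>, <0 0 0 2>, <0 0 1 0>, <0 2 0 0>, <0 2 0 2>, <0 2 1 0>, <2 2 0 0>, <2 2 0 2>, <2 2 1 0>}
PSO: 9 outcomes — {<0 0 0 0>, <0 0 0 2>, <0 0 1 0>, <0 2 0 0>, <0 2 0 2>, <0 2 1 0>, <2 2 0 0>, <2 2 0 2>, <2 2 1 0>}
target <0 0 0 0> ∈ {SC,TSO,PSO}

SC:yes TSO:yes PSO:yes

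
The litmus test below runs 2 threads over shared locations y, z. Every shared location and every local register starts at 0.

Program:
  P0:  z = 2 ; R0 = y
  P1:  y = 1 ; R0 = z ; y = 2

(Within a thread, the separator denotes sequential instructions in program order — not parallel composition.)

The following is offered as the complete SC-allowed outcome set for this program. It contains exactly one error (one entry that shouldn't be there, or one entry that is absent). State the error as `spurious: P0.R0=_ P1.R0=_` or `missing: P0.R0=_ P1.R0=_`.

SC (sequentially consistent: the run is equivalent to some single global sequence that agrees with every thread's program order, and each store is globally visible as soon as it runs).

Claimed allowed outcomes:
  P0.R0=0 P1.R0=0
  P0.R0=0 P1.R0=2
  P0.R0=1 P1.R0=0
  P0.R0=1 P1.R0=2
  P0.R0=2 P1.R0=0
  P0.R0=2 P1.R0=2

spurious: P0.R0=0 P1.R0=0

outcome vector order: (P0.R0,P1.R0)
SC: 5 outcomes — {<0 2> <1 0> <1 2> <2 0> <2 2>}
claimed∖SC = {<0 0>}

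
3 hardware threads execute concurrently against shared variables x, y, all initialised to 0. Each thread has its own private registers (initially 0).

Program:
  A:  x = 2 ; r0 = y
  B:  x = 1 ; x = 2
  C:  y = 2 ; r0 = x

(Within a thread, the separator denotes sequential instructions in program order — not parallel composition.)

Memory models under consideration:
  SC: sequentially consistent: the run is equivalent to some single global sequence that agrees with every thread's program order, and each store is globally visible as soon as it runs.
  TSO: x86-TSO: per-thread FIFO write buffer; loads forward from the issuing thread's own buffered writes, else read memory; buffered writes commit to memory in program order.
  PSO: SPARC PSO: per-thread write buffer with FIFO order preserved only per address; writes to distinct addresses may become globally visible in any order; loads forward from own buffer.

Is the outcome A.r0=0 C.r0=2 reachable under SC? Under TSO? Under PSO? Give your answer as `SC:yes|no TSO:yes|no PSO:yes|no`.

SC:yes TSO:yes PSO:yes

outcome vector order: (A.r0,C.r0)
[SC] allowed = {01 02 20 21 22}
[TSO] allowed = {00 01 02 20 21 22}
[PSO] allowed = {00 01 02 20 21 22}
target 02 ∈ {SC,TSO,PSO}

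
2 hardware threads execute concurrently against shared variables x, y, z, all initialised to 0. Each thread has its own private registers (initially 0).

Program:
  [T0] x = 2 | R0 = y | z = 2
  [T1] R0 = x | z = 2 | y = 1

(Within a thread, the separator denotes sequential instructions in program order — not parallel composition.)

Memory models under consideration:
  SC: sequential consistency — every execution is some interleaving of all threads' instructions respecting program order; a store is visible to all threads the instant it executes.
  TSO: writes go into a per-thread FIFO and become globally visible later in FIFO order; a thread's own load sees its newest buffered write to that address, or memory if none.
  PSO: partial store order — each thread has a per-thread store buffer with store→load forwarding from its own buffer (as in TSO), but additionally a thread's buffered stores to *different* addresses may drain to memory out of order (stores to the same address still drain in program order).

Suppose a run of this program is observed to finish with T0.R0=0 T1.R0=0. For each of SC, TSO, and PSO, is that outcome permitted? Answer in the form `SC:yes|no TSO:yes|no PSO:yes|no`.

SC:yes TSO:yes PSO:yes

outcome vector order: (T0.R0,T1.R0)
under SC → 00, 02, 10, 12
under TSO → 00, 02, 10, 12
under PSO → 00, 02, 10, 12
target 00 ∈ {SC,TSO,PSO}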